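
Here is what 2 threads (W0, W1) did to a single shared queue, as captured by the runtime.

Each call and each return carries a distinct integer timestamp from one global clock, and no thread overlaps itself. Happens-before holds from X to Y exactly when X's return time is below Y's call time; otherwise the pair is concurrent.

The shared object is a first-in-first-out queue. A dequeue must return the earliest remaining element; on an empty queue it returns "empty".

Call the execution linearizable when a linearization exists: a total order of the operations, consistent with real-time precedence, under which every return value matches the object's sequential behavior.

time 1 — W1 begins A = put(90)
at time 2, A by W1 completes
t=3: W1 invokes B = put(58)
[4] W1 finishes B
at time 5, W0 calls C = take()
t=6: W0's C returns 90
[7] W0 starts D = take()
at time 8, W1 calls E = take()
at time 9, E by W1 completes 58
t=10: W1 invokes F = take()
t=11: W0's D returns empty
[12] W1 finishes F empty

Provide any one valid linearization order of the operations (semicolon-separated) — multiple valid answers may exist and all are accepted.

A; B; C; E; D; F

step 1: A put(90) — queue <90>
step 2: B put(58) — queue <90,58>
step 3: C take() → 90 — queue <58>
step 4: E take() → 58 — queue <>
step 5: D take() → empty — queue <>
step 6: F take() → empty — queue <>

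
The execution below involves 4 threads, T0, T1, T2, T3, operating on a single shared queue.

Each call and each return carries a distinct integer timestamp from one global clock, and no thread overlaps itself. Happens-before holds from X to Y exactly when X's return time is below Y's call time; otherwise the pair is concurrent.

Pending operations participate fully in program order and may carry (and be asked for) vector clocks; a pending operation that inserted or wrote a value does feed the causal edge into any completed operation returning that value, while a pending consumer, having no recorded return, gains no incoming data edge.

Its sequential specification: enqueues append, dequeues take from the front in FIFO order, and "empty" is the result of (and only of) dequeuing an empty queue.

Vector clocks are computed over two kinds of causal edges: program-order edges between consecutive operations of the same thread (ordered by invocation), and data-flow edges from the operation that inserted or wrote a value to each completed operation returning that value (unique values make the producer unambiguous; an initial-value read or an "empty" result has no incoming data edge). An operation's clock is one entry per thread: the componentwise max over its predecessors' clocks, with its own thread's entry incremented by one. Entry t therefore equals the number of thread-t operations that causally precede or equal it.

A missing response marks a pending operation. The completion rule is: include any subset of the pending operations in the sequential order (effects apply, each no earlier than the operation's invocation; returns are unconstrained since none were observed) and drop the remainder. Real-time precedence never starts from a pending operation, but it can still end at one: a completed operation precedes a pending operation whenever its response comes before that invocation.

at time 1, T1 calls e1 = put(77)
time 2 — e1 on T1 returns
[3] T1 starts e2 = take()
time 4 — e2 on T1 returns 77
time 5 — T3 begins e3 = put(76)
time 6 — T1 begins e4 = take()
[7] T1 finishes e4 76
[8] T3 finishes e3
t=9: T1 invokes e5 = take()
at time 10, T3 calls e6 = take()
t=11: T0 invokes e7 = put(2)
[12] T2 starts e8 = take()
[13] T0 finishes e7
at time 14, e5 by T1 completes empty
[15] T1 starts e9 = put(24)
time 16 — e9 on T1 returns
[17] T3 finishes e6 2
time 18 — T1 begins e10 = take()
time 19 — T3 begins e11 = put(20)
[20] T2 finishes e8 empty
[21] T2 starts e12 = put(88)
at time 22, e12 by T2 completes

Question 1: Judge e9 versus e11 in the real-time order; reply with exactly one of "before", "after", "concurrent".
before

e9 spans [15,16], e11 spans [19,…)
resp(e9)=16 < inv(e11)=19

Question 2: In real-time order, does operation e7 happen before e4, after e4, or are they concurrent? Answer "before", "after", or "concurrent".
after

e7 spans [11,13], e4 spans [6,7]
resp(e4)=7 < inv(e7)=11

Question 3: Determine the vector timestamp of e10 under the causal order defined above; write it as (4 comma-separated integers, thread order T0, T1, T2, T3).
(0, 6, 0, 1)

invoked at 5, e3 has no predecessors; its own T3 bump gives (0, 0, 0, 1)
invoked at 12, e8 has no predecessors; its own T2 bump gives (0, 0, 1, 0)
invoked at 1, e1 has no predecessors; its own T1 bump gives (0, 1, 0, 0)
invoked at 11, e7 has no predecessors; its own T0 bump gives (1, 0, 0, 0)
merge at e12 (invoked 21): VC(e8)=(0, 0, 1, 0), own-thread bump on T2 → (0, 0, 2, 0)
merge at e2 (invoked 3): VC(e1)=(0, 1, 0, 0), own-thread bump on T1 → (0, 2, 0, 0)
merge at e6 (invoked 10): VC(e3)=(0, 0, 0, 1), VC(e7)=(1, 0, 0, 0), own-thread bump on T3 → (1, 0, 0, 2)
merge at e4 (invoked 6): VC(e2)=(0, 2, 0, 0), VC(e3)=(0, 0, 0, 1), own-thread bump on T1 → (0, 3, 0, 1)
merge at e11 (invoked 19): VC(e6)=(1, 0, 0, 2), own-thread bump on T3 → (1, 0, 0, 3)
merge at e5 (invoked 9): VC(e4)=(0, 3, 0, 1), own-thread bump on T1 → (0, 4, 0, 1)
merge at e9 (invoked 15): VC(e5)=(0, 4, 0, 1), own-thread bump on T1 → (0, 5, 0, 1)
merge at e10 (invoked 18): VC(e9)=(0, 5, 0, 1), own-thread bump on T1 → (0, 6, 0, 1)
target: VC(e10) = (0, 6, 0, 1)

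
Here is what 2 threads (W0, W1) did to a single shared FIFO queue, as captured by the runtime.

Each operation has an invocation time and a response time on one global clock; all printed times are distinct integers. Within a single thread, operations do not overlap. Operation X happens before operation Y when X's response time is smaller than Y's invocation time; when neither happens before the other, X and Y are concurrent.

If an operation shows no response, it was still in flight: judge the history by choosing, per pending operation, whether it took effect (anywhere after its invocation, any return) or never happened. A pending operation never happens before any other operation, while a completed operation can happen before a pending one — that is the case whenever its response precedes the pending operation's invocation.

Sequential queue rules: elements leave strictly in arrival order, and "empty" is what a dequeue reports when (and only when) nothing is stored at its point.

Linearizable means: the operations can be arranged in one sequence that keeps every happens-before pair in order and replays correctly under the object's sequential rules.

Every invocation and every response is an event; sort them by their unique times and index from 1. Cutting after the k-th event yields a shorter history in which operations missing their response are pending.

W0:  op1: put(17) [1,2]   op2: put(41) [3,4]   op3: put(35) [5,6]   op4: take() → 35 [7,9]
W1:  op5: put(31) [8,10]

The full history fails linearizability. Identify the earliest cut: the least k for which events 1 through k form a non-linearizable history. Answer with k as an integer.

9

one valid order for events 1..8 is op1, op2, op3:
step 1: op1 put(17) — queue <17>
step 2: op2 put(41) — queue <17,41>
step 3: op3 put(35) — queue <17,41,35>
adding event 9 (op4 responds at 9) leaves no legal real-time order
completion choices over the 1 pending operation (op5) were checked; none helps
sample order op1, op2, op3, op4 (pending dropped) stalls at step 4 — op4 take() → 35 has no legal effect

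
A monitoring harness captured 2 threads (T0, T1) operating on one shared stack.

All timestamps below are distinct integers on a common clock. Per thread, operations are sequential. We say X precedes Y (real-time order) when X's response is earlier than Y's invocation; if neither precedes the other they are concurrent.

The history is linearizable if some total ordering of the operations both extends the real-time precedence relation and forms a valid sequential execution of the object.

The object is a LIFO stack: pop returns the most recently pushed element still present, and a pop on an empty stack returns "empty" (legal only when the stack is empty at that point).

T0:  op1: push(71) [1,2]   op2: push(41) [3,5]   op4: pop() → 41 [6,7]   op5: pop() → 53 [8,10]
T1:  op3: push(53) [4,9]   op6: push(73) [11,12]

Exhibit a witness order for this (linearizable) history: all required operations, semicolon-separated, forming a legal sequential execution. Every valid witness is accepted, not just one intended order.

1. op1 push(71), leaving stack <71>
2. op2 push(41), leaving stack <71,41>
3. op4 pop() → 41, leaving stack <71>
4. op3 push(53), leaving stack <71,53>
5. op5 pop() → 53, leaving stack <71>
6. op6 push(73), leaving stack <71,73>

op1; op2; op4; op3; op5; op6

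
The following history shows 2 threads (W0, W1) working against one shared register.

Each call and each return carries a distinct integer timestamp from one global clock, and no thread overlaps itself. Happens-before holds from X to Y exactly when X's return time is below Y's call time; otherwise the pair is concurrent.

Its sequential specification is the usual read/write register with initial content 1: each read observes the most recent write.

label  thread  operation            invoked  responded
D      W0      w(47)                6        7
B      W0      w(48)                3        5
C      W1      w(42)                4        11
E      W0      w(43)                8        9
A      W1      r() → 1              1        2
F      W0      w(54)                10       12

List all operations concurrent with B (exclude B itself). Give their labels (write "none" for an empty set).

C

concurrent with B ([3,5]): every op whose interval crosses 3..5
A [1,2]: before
C [4,11]: concurrent
D [6,7]: after
E [8,9]: after
F [10,12]: after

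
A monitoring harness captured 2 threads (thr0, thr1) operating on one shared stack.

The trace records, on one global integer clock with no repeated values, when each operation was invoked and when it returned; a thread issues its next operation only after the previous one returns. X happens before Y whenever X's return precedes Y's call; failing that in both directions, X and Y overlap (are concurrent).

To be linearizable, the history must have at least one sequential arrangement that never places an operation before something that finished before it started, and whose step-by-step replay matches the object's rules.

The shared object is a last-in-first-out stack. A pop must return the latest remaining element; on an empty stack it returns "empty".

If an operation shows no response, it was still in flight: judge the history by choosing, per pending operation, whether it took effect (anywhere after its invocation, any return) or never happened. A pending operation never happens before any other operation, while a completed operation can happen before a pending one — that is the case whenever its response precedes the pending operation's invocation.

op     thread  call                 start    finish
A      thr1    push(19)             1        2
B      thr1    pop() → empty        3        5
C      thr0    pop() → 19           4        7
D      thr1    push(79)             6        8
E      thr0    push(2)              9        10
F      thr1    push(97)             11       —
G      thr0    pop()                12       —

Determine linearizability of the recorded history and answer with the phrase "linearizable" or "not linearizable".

linearizable

one valid linearization: A, C, B, D, E
step 1: A push(19) — stack <19>
step 2: C pop() → 19 — stack <>
step 3: B pop() → empty — stack <>
step 4: D push(79) — stack <79>
step 5: E push(2) — stack <79,2>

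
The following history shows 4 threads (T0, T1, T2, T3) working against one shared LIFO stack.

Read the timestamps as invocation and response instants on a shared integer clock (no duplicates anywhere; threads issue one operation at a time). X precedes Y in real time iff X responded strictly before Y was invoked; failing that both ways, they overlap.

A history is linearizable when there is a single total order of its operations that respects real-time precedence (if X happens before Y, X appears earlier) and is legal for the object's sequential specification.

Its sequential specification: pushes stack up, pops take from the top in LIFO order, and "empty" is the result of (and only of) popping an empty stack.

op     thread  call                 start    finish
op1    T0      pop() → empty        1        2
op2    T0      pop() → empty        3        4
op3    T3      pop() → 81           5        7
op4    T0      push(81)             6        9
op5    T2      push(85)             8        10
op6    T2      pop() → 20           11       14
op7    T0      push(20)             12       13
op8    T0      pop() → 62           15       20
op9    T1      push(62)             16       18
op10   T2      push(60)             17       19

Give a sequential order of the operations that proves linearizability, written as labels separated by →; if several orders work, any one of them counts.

op1 → op2 → op4 → op3 → op5 → op7 → op6 → op9 → op8 → op10

after step 1 (op1 pop() → empty): stack <>
after step 2 (op2 pop() → empty): stack <>
after step 3 (op4 push(81)): stack <81>
after step 4 (op3 pop() → 81): stack <>
after step 5 (op5 push(85)): stack <85>
after step 6 (op7 push(20)): stack <85,20>
after step 7 (op6 pop() → 20): stack <85>
after step 8 (op9 push(62)): stack <85,62>
after step 9 (op8 pop() → 62): stack <85>
after step 10 (op10 push(60)): stack <85,60>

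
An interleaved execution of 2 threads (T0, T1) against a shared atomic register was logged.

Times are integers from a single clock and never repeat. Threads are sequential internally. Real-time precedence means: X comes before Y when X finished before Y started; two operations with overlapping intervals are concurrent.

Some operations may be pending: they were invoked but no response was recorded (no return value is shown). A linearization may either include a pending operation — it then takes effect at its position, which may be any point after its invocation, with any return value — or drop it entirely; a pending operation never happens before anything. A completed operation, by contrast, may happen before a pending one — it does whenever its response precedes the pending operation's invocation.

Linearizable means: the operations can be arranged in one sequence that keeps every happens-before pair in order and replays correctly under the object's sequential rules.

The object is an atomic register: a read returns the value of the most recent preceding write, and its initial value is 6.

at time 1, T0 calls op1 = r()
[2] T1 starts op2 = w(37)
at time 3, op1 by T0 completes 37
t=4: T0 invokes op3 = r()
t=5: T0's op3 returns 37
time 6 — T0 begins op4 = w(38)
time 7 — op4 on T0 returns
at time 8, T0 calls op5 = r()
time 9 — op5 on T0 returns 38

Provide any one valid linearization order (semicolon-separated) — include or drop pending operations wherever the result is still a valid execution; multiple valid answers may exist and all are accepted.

op2; op1; op3; op4; op5

step 1: op2 w(37) (pending, included) — value 37
step 2: op1 r() → 37 — value 37
step 3: op3 r() → 37 — value 37
step 4: op4 w(38) — value 38
step 5: op5 r() → 38 — value 38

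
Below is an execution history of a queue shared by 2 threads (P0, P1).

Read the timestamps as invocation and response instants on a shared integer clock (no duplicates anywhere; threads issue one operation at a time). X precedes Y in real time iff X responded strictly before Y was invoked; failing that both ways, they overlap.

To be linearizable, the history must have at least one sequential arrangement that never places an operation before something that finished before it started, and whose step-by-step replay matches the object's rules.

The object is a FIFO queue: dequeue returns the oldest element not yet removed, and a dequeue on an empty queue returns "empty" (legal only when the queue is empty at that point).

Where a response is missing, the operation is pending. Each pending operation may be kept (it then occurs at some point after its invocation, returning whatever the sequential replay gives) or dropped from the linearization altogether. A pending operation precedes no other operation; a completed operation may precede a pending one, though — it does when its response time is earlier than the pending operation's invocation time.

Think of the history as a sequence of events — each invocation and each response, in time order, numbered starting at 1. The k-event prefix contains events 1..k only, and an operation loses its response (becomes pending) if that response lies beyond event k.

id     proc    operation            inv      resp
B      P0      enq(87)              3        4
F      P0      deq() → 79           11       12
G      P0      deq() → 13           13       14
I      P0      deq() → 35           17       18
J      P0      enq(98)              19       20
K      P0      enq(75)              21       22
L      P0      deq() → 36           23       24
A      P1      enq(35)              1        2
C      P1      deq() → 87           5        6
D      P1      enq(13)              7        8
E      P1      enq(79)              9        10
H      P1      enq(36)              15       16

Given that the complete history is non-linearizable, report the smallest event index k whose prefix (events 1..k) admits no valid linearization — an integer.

one valid order for events 1..5 is A, B:
1. A enq(35), leaving queue <35>
2. B enq(87), leaving queue <35,87>
event 6 — C's response, time 6 — after it, nothing linearizes
for example A, B, C fails at step 3: C deq() → 87 is not legal there

6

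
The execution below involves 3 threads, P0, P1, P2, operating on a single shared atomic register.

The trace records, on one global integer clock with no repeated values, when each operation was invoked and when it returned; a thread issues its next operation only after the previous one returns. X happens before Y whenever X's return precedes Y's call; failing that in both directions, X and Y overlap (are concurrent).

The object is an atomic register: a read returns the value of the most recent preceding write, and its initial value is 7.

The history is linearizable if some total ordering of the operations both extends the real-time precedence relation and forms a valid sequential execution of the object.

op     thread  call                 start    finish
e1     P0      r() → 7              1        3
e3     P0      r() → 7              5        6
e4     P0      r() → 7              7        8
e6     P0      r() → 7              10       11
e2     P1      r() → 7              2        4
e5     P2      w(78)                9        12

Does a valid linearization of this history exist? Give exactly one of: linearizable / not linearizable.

a witness: e1, e2, e3, e4, e6, e5
after step 1 (e1 r() → 7): value 7
after step 2 (e2 r() → 7): value 7
after step 3 (e3 r() → 7): value 7
after step 4 (e4 r() → 7): value 7
after step 5 (e6 r() → 7): value 7
after step 6 (e5 w(78)): value 78

linearizable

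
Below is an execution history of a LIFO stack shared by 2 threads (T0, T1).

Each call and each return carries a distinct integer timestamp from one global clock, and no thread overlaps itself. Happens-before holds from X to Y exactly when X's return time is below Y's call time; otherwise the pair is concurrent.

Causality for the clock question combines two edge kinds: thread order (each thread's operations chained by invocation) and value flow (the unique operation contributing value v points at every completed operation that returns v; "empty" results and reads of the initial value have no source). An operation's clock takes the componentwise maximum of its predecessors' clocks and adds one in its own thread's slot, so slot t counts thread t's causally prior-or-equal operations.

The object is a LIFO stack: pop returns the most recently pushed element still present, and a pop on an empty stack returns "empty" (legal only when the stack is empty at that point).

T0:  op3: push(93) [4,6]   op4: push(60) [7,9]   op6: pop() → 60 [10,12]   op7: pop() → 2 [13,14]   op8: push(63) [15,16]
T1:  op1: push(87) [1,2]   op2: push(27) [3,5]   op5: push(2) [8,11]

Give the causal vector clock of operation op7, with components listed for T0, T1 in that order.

(4, 3)

op1 (invocation 1): nothing precedes it; T1's component alone gives (0, 1)
op3 (invocation 4): nothing precedes it; T0's component alone gives (1, 0)
merge at op2 (invoked 3): VC(op1)=(0, 1), own-thread bump on T1 → (0, 2)
merge at op4 (invoked 7): VC(op3)=(1, 0), own-thread bump on T0 → (2, 0)
merge at op5 (invoked 8): VC(op2)=(0, 2), own-thread bump on T1 → (0, 3)
merge at op6 (invoked 10): VC(op4)=(2, 0), own-thread bump on T0 → (3, 0)
merge at op7 (invoked 13): VC(op5)=(0, 3), VC(op6)=(3, 0), own-thread bump on T0 → (4, 3)
merge at op8 (invoked 15): VC(op7)=(4, 3), own-thread bump on T0 → (5, 3)
target: VC(op7) = (4, 3)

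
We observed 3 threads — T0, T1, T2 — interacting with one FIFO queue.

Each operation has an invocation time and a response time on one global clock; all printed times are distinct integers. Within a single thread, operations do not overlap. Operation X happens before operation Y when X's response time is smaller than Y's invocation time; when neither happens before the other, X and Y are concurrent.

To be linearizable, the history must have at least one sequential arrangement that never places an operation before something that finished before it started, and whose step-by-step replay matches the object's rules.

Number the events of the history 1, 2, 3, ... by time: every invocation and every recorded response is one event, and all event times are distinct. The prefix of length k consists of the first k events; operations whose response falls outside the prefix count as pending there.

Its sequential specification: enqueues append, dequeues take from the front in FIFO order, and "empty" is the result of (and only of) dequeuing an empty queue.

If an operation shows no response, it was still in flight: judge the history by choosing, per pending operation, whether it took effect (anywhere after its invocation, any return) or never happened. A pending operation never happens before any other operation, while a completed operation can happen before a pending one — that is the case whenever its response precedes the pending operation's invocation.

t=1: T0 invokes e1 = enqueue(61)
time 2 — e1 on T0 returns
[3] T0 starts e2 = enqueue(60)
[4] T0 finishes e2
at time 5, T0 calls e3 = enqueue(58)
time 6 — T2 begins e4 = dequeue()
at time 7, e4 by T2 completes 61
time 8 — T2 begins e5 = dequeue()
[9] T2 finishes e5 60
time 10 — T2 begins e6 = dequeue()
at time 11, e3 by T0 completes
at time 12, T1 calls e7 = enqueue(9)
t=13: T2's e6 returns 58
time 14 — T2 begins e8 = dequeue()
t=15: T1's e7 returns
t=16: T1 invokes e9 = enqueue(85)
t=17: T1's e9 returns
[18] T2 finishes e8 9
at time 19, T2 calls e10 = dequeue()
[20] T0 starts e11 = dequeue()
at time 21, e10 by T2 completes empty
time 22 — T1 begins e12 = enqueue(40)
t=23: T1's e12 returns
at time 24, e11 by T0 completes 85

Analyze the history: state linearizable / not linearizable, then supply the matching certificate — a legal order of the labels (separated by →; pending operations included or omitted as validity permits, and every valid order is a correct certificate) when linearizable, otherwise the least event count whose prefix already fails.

1. e1 enqueue(61), leaving queue <61>
2. e2 enqueue(60), leaving queue <61,60>
3. e3 enqueue(58), leaving queue <61,60,58>
4. e4 dequeue() → 61, leaving queue <60,58>
5. e5 dequeue() → 60, leaving queue <58>
6. e6 dequeue() → 58, leaving queue <>
7. e7 enqueue(9), leaving queue <9>
8. e8 dequeue() → 9, leaving queue <>
9. e9 enqueue(85), leaving queue <85>
10. e11 dequeue() → 85, leaving queue <>
11. e10 dequeue() → empty, leaving queue <>
12. e12 enqueue(40), leaving queue <40>

linearizable — witness: e1 → e2 → e3 → e4 → e5 → e6 → e7 → e8 → e9 → e11 → e10 → e12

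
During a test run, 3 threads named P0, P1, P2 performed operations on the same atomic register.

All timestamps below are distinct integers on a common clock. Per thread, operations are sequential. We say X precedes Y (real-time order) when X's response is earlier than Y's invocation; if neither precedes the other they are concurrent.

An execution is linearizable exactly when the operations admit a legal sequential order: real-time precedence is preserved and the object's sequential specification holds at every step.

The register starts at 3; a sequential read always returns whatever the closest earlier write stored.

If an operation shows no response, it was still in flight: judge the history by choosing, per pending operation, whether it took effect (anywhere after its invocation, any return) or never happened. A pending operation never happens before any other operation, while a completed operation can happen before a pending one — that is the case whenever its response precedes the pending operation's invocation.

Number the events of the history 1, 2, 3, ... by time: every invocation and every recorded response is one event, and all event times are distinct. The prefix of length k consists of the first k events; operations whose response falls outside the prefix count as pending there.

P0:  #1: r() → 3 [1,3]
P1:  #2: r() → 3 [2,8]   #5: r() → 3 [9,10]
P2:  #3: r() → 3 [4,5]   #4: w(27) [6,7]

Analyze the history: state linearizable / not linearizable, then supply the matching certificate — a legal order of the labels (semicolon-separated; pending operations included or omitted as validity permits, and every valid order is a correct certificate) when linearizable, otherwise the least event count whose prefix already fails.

through event 9 a valid linearization exists; event 10 (#5 responding at time 10) ends that
checked exhaustively: 4 real-time-consistent orders of 5 completed operations, zero legal atomic register replays
e.g. #1, #2, #3, #4, #5: illegal at step 5, since #5 r() → 3 cannot apply there
e.g. #1, #3, #2, #4, #5: illegal at step 5, since #5 r() → 3 cannot apply there

not linearizable — minimal violating prefix: 10 events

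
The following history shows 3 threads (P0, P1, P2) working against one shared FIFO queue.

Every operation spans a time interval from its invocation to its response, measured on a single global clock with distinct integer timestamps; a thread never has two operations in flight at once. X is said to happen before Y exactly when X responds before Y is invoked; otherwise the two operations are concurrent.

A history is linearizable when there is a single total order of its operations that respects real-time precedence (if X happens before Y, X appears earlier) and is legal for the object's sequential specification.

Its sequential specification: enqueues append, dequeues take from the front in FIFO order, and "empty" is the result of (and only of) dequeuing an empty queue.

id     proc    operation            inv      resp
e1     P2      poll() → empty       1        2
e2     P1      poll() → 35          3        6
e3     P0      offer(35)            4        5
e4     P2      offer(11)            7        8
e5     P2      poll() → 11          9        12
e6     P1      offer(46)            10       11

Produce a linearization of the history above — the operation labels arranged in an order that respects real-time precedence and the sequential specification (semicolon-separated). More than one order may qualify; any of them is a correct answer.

1. e1 poll() → empty, leaving queue <>
2. e3 offer(35), leaving queue <35>
3. e2 poll() → 35, leaving queue <>
4. e4 offer(11), leaving queue <11>
5. e5 poll() → 11, leaving queue <>
6. e6 offer(46), leaving queue <46>

e1; e3; e2; e4; e5; e6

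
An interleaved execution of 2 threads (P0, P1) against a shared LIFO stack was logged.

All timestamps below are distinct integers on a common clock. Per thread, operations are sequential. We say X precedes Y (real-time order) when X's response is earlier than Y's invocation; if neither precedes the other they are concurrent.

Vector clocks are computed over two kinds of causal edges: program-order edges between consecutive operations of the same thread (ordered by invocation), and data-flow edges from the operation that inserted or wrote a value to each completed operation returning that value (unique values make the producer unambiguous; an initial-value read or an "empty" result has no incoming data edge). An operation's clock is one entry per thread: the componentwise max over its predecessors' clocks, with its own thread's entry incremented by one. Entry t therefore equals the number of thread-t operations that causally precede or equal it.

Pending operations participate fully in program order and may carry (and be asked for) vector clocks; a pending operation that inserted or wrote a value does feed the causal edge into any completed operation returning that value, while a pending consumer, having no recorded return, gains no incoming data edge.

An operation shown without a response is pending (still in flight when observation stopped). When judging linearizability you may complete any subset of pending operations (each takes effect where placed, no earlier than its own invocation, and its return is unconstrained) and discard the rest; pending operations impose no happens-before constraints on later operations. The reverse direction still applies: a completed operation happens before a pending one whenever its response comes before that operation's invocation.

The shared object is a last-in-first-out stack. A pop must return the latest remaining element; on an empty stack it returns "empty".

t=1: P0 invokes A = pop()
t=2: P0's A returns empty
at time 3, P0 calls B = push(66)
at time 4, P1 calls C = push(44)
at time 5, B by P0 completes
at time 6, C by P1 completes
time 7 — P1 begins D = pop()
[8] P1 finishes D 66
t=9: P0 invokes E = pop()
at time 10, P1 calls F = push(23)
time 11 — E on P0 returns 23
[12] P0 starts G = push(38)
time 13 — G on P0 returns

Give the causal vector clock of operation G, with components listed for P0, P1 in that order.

(4, 3)

C, invoked 4, has no incoming edges; only P1's bump applies → (0, 1)
A, invoked 1, has no incoming edges; only P0's bump applies → (1, 0)
VC(B, invoked at 3): max of VC(A)=(1, 0), then +1 on thread P0 → (2, 0)
VC(D, invoked at 7): max of VC(B)=(2, 0), VC(C)=(0, 1), then +1 on thread P1 → (2, 2)
VC(F, invoked at 10): max of VC(D)=(2, 2), then +1 on thread P1 → (2, 3)
VC(E, invoked at 9): max of VC(B)=(2, 0), VC(F)=(2, 3), then +1 on thread P0 → (3, 3)
VC(G, invoked at 12): max of VC(E)=(3, 3), then +1 on thread P0 → (4, 3)
target: VC(G) = (4, 3)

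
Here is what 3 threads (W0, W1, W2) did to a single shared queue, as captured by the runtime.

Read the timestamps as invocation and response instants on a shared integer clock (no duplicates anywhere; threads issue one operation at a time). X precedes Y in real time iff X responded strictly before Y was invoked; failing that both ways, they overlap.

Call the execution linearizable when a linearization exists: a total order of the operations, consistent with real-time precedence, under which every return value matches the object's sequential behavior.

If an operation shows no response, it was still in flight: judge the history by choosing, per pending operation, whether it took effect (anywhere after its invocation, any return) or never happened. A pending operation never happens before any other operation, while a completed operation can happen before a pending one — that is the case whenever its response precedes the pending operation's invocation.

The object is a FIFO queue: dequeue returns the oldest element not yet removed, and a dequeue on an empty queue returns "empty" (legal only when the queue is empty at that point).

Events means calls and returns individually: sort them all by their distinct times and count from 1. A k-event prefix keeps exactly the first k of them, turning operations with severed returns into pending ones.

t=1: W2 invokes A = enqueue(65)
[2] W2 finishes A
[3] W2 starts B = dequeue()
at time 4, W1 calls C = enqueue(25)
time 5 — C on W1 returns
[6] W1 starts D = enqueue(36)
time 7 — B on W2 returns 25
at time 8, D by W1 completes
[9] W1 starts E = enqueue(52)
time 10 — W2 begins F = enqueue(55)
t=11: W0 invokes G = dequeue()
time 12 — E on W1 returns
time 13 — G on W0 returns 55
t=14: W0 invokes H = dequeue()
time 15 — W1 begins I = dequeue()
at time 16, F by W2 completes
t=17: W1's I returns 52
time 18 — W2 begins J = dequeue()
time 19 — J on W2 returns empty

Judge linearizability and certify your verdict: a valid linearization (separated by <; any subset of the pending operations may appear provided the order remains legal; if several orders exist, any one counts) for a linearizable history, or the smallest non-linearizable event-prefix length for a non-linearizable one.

not linearizable — minimal violating prefix: 7 events

cut after 6 events: linearizable; cut after 7 events (B responds, time 7): not linearizable
real-time-consistent orders of the 3 completed operations: 2 — all fail the queue replay
no completion choice of the 1 pending operation (D) rescues it — every subset was tried
take A, B, C (pending dropped): step 2 already fails, because B dequeue() → 25 cannot occur there
take A, C, B (pending dropped): step 3 already fails, because B dequeue() → 25 cannot occur there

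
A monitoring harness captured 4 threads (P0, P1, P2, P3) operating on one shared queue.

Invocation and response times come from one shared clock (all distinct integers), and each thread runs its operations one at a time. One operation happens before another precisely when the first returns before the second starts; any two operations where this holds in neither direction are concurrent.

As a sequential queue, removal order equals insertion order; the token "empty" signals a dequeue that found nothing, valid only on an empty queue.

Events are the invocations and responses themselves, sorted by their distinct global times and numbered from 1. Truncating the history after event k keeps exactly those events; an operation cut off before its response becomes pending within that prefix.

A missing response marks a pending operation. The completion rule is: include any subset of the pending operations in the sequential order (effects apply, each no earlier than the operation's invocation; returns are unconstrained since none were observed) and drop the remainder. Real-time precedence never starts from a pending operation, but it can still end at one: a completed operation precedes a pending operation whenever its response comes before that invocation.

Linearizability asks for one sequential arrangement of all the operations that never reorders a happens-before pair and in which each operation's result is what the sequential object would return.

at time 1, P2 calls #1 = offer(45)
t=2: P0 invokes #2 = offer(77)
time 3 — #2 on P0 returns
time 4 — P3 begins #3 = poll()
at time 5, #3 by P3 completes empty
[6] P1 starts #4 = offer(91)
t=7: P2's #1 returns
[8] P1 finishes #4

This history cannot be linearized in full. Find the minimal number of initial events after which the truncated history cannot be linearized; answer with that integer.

5

events 1..4 are linearizable, e.g. via #1, #2:
1. #1 offer(45) (pending, included), leaving queue <45>
2. #2 offer(77), leaving queue <45,77>
at event 5 (#3's time-5 response) nothing linearizes any more
no escape via the 1 pending operation (#1): every completion choice fails
sample order #2, #3 (pending dropped) stalls at step 2 — #3 poll() → empty has no legal effect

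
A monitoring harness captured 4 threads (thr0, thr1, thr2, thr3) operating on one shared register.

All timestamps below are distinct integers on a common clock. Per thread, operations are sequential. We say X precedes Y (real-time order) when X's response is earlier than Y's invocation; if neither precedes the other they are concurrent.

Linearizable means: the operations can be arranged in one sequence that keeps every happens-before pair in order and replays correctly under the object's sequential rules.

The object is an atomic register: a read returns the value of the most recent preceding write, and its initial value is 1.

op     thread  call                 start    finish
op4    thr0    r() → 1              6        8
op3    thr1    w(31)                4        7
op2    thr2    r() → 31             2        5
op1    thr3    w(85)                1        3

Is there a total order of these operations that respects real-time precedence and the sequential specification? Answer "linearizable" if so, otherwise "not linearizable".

not linearizable

through event 7 a valid linearization exists; event 8 (op4 responding at time 8) ends that
checked exhaustively: 5 real-time-consistent orders of 4 completed operations, zero legal register replays
sample order op1, op2, op3, op4 stalls at step 2 — op2 r() → 31 has no legal effect
sample order op1, op2, op4, op3 stalls at step 2 — op2 r() → 31 has no legal effect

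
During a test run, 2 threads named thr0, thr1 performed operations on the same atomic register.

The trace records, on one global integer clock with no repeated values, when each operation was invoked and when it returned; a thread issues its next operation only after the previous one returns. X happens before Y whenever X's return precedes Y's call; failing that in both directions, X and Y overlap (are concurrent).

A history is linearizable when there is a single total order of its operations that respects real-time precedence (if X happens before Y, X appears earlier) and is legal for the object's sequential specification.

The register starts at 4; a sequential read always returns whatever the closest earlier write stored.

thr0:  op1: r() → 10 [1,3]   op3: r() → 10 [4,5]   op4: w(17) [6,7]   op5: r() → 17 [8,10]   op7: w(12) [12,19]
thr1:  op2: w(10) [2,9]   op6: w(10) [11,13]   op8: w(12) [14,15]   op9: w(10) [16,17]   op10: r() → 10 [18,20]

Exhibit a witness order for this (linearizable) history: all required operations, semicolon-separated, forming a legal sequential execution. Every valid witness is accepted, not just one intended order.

op2; op1; op3; op4; op5; op6; op7; op8; op9; op10

after step 1 (op2 w(10)): value 10
after step 2 (op1 r() → 10): value 10
after step 3 (op3 r() → 10): value 10
after step 4 (op4 w(17)): value 17
after step 5 (op5 r() → 17): value 17
after step 6 (op6 w(10)): value 10
after step 7 (op7 w(12)): value 12
after step 8 (op8 w(12)): value 12
after step 9 (op9 w(10)): value 10
after step 10 (op10 r() → 10): value 10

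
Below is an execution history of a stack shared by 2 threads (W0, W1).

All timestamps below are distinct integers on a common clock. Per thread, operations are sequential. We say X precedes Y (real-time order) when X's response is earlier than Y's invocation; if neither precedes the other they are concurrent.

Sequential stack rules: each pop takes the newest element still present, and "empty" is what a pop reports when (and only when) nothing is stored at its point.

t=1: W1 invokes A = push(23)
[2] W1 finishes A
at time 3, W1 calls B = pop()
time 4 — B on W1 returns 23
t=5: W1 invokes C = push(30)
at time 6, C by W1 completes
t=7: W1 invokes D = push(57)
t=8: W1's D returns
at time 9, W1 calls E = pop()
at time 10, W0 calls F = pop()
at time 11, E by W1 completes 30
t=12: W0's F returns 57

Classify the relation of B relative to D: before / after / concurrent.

before

B spans [3,4], D spans [7,8]
resp(B)=4 < inv(D)=7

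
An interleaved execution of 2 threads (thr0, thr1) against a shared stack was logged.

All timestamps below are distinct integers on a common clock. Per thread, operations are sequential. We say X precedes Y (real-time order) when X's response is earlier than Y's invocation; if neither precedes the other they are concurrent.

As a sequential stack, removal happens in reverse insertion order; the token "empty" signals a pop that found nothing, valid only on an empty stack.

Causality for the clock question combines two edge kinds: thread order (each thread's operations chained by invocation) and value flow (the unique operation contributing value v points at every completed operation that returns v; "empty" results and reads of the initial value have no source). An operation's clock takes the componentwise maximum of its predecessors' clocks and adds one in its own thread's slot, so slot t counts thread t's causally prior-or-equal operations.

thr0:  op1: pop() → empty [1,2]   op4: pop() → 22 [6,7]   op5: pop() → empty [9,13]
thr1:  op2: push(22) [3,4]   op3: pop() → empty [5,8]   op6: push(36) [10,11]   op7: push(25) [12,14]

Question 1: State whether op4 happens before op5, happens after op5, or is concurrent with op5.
Answer: before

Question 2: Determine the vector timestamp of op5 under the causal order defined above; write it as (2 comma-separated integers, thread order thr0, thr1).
Answer: (3, 1)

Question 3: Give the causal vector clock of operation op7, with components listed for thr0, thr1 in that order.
Answer: (0, 4)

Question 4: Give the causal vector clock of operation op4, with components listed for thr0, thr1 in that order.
Answer: (2, 1)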